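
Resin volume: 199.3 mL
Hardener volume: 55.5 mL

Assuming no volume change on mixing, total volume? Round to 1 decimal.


V_total = 199.3 + 55.5 = 254.8 mL

254.8


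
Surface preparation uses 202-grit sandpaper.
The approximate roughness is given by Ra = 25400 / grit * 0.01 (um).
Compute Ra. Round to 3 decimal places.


Ra = 25400 / 202 * 0.01
= 254 / 202
= 1.257 um

1.257


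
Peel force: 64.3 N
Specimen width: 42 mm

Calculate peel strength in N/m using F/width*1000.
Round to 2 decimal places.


Peel strength = 64.3 / 42 * 1000 = 1530.95 N/m

1530.95


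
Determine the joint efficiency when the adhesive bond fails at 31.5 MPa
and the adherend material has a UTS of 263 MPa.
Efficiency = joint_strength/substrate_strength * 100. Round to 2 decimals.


Joint efficiency = 31.5 / 263 * 100
= 11.98%

11.98


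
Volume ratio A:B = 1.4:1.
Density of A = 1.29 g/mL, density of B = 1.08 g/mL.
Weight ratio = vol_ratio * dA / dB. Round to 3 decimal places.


Wt ratio = 1.4 * 1.29 / 1.08
= 1.672

1.672


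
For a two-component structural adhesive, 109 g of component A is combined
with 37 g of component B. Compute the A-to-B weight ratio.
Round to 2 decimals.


Weight ratio A:B = 109 / 37
= 2.95

2.95


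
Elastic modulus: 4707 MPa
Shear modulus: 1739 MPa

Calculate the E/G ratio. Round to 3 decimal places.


E / G = 4707 / 1739 = 2.707

2.707


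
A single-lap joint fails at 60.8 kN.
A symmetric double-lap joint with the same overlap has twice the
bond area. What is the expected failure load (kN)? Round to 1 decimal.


Double-lap load = 2 * 60.8 = 121.6 kN

121.6


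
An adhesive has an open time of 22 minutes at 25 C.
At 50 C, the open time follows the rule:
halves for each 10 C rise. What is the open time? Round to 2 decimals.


Factor = 2^((50-25)/10) = 5.6569
Open time = 22 / 5.6569 = 3.89 min

3.89


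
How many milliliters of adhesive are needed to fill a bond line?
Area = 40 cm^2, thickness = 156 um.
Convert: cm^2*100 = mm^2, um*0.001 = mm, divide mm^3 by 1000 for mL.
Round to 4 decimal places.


= (40 * 100) * (156 * 0.001) / 1000
= 0.6240 mL

0.6240


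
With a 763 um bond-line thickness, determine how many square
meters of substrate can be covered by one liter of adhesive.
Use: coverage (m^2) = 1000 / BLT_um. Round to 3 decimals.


Coverage = 1000 / 763 = 1.311 m^2

1.311


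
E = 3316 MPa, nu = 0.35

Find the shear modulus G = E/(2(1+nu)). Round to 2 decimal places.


G = 3316 / (2 * 1.35)
= 1228.15 MPa

1228.15


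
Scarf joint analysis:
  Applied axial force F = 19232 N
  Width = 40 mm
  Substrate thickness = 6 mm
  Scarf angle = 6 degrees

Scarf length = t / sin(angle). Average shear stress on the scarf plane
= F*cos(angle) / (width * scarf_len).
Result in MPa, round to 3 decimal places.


Scarf length = 6 / sin(6 deg) = 57.4006 mm
cos(6 deg) = 0.994522
Shear = 19232 * 0.994522 / (40 * 57.4006)
= 8.330 MPa

8.330


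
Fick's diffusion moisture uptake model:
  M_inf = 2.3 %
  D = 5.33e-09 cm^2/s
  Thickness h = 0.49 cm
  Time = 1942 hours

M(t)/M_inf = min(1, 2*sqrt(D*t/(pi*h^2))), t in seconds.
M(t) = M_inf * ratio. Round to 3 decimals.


t_sec = 1942 * 3600 = 6991200
ratio = 2*sqrt(5.33e-09*6991200/(pi*0.49^2))
= min(1, 0.444527)
= 0.444527
M(t) = 2.3 * 0.444527 = 1.022 %

1.022


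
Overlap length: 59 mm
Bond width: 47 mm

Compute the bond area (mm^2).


Bond area = 59 * 47 = 2773 mm^2

2773


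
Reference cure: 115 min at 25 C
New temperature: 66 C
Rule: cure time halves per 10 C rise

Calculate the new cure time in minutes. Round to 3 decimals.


factor = 2^((66-25)/10) = 17.1484
t_new = 115 / 17.1484 = 6.706 min

6.706


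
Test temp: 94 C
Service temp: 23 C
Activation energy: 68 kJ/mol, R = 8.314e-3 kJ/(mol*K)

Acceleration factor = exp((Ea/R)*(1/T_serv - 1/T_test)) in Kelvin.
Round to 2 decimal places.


AF = exp((68/0.008314)*(1/296.15 - 1/367.15))
= 208.67

208.67


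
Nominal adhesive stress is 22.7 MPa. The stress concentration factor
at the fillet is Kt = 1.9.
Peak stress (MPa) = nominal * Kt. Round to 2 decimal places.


Peak = 22.7 * 1.9 = 43.13 MPa

43.13


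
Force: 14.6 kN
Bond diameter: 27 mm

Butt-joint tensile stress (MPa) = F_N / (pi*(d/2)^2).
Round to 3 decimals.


F_N = 14.6 * 1000 = 14600.0 N
A = pi*(13.5)^2 = 572.5553 mm^2
stress = 14600.0 / 572.5553 = 25.500 MPa

25.500


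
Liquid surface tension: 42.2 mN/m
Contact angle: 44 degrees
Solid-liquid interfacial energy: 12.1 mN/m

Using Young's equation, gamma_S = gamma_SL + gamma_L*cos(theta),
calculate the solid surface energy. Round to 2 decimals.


gamma_S = 12.1 + 42.2 * cos(44)
= 42.46 mN/m

42.46


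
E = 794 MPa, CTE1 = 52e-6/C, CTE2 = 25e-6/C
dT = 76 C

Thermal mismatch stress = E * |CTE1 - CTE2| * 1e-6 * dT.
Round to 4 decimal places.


= 794 * 27e-6 * 76
= 1.6293 MPa

1.6293


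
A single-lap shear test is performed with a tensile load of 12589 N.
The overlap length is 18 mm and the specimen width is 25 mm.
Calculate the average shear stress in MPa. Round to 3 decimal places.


Shear stress = F / (overlap * width)
= 12589 / (18 * 25)
= 12589 / 450
= 27.976 MPa

27.976


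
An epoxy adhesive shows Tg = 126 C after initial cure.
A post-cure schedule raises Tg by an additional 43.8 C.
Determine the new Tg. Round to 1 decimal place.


New Tg = 126 + 43.8
= 169.8 C

169.8


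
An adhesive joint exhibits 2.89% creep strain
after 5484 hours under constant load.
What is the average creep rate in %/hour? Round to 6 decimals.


Creep rate = strain / time
= 2.89 / 5484
= 0.000527 %/h

0.000527


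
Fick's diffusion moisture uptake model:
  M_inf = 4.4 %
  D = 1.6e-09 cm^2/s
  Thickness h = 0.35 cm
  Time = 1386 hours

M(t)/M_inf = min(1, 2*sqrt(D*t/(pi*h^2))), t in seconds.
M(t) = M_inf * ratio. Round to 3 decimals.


t_sec = 1386 * 3600 = 4989600
ratio = 2*sqrt(1.6e-09*4989600/(pi*0.35^2))
= min(1, 0.288058)
= 0.288058
M(t) = 4.4 * 0.288058 = 1.267 %

1.267


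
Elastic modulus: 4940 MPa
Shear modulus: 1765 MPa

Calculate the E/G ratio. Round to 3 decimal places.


E / G = 4940 / 1765 = 2.799

2.799


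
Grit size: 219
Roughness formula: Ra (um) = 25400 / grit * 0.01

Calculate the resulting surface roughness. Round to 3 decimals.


Ra = 25400 / 219 * 0.01
= 1.160 um

1.160


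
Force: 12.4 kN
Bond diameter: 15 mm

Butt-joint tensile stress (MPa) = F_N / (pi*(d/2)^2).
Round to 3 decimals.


F_N = 12.4 * 1000 = 12400.0 N
A = pi*(7.5)^2 = 176.7146 mm^2
stress = 12400.0 / 176.7146 = 70.170 MPa

70.170


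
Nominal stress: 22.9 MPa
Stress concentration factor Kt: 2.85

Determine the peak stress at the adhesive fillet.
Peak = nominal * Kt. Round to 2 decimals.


Peak stress = 22.9 * 2.85
= 65.27 MPa

65.27


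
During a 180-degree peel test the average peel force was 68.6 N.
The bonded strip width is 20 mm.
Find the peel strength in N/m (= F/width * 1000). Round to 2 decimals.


Peel strength = F/width * 1000
= 68.6 / 20 * 1000
= 3430.00 N/m

3430.00


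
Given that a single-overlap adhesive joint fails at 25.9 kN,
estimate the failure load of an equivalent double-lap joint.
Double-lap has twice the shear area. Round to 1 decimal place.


Double-lap factor = 2
Expected load = 25.9 * 2 = 51.8 kN

51.8


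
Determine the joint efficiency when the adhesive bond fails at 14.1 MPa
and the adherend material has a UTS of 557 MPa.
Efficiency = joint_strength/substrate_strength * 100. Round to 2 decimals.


Joint efficiency = 14.1 / 557 * 100
= 2.53%

2.53


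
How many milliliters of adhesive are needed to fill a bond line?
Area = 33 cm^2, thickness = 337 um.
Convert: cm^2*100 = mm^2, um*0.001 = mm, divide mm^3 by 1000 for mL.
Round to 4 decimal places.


= (33 * 100) * (337 * 0.001) / 1000
= 1.1121 mL

1.1121


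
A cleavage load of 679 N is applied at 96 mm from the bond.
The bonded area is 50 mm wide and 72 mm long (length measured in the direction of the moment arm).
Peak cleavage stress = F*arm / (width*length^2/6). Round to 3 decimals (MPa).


Moment = 679 * 96 = 65184 N*mm
Section modulus = 50 * 5184 / 6 = 259200 / 6 mm^3
Stress = 65184 / (259200 / 6) = 391104 / 259200
= 1.509 MPa

1.509


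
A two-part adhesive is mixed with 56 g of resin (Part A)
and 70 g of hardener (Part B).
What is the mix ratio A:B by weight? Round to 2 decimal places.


Mix ratio = mass_A / mass_B
= 56 / 70
= 0.80

0.80


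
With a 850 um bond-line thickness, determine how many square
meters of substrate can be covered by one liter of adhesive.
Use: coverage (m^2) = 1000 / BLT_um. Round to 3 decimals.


Coverage = 1000 / 850 = 1.176 m^2

1.176


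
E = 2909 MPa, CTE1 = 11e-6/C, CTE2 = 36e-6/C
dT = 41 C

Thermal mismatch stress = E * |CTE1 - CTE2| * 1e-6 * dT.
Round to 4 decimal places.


= 2909 * 25e-6 * 41
= 2.9817 MPa

2.9817


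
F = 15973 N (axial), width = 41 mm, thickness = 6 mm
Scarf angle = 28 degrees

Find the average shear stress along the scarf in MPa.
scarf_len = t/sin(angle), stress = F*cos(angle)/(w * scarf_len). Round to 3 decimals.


scarf_len = 6/sin(28 deg) = 12.7803
cos(28 deg) = 0.882948
stress = 15973*0.882948/(41*12.7803) = 26.915 MPa

26.915


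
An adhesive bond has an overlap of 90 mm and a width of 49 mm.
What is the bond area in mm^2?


Bond area = overlap * width
= 90 * 49
= 4410 mm^2

4410


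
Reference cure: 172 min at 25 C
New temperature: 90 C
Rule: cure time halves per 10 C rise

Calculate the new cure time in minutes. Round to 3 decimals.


factor = 2^((90-25)/10) = 90.5097
t_new = 172 / 90.5097 = 1.900 min

1.900


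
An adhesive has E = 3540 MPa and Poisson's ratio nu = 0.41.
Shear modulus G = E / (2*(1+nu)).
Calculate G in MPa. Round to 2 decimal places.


G = 3540 / (2*(1+0.41))
= 3540 / 2.82
= 1255.32 MPa

1255.32


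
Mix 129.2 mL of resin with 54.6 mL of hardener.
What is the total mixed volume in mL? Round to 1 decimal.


Total = 129.2 + 54.6 = 183.8 mL

183.8


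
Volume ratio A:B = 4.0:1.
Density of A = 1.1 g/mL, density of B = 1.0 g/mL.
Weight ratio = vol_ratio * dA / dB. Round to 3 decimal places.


Wt ratio = 4.0 * 1.1 / 1.0
= 4.400

4.400


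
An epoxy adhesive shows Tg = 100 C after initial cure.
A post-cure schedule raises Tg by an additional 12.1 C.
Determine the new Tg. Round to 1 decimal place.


New Tg = 100 + 12.1
= 112.1 C

112.1


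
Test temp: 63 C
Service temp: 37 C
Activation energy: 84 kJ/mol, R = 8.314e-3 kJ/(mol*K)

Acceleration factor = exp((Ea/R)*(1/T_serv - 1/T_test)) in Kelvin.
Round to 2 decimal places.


AF = exp((84/0.008314)*(1/310.15 - 1/336.15))
= 12.42

12.42


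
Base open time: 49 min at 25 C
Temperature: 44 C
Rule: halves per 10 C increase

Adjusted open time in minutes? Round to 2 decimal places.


Acceleration = 2^((44-25)/10) = 3.7321
Open time = 49 / 3.7321 = 13.13 min

13.13


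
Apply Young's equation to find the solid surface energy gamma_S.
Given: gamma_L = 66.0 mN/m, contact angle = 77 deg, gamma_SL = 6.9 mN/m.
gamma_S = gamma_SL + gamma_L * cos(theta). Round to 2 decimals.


theta_rad = 77 * pi/180 = 1.343904
gamma_S = 6.9 + 66.0 * cos(1.343904)
= 21.75 mN/m

21.75


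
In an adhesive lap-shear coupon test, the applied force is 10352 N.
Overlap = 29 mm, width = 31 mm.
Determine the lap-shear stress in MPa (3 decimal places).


stress = F / (overlap * width)
= 10352 / (29 * 31)
= 11.515 MPa

11.515


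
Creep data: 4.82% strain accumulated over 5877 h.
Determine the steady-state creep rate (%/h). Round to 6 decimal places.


Rate = 4.82 / 5877 = 0.000820 %/h

0.000820


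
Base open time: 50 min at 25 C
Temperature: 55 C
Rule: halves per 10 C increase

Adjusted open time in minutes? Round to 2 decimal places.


Acceleration = 2^((55-25)/10) = 8.0000
Open time = 50 / 8.0000 = 6.25 min

6.25


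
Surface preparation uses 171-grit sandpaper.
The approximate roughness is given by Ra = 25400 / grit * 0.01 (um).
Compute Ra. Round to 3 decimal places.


Ra = 25400 / 171 * 0.01
= 254 / 171
= 1.485 um

1.485


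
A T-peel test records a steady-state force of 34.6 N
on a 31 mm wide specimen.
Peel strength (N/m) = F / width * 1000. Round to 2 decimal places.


Peel strength = 34.6 / 31 * 1000
= 1116.13 N/m

1116.13


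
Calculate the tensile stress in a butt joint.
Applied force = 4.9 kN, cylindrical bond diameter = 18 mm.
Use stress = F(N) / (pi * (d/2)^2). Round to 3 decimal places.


A = pi * 9.0^2 = 254.4690 mm^2
sigma = 4900.0 / 254.4690 = 19.256 MPa

19.256


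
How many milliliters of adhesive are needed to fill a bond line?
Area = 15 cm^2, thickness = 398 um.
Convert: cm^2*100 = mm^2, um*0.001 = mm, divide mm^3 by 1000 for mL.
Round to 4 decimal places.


= (15 * 100) * (398 * 0.001) / 1000
= 0.5970 mL

0.5970


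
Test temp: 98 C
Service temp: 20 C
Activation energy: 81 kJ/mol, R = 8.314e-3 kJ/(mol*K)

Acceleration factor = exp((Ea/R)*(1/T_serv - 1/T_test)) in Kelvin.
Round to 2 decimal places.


AF = exp((81/0.008314)*(1/293.15 - 1/371.15))
= 1079.68

1079.68


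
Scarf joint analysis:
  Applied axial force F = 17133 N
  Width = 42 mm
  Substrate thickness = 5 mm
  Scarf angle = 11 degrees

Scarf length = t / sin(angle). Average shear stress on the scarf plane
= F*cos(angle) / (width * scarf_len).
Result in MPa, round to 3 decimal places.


Scarf length = 5 / sin(11 deg) = 26.2042 mm
cos(11 deg) = 0.981627
Shear = 17133 * 0.981627 / (42 * 26.2042)
= 15.281 MPa

15.281


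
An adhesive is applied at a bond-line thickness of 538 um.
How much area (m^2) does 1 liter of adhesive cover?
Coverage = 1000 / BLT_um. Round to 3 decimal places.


Coverage = 1000 / 538 = 1.859 m^2

1.859


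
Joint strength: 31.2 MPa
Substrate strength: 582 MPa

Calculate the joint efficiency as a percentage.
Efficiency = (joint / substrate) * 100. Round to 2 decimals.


Efficiency = (31.2 / 582) * 100 = 5.36%

5.36


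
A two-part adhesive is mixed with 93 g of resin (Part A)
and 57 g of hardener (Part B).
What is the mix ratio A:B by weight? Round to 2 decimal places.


Mix ratio = mass_A / mass_B
= 93 / 57
= 1.63

1.63


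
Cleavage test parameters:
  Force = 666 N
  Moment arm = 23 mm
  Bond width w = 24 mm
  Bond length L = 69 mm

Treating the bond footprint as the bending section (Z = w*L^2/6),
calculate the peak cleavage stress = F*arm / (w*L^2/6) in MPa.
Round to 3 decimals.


M = 666 * 23 = 15318 N*mm
Z = 24 * 69^2 / 6 = 114264 / 6 mm^3
sigma = M / Z = 6 * 15318 / 114264 = 91908 / 114264
= 0.804 MPa

0.804


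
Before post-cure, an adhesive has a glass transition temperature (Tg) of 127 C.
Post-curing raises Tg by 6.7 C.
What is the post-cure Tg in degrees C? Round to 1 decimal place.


Tg_post = Tg_base + delta_Tg
= 127 + 6.7
= 133.7 C

133.7


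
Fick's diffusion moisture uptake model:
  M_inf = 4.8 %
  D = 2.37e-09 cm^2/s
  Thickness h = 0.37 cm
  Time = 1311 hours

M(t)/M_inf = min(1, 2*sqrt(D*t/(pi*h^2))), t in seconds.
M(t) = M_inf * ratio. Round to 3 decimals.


t_sec = 1311 * 3600 = 4719600
ratio = 2*sqrt(2.37e-09*4719600/(pi*0.37^2))
= min(1, 0.322537)
= 0.322537
M(t) = 4.8 * 0.322537 = 1.548 %

1.548


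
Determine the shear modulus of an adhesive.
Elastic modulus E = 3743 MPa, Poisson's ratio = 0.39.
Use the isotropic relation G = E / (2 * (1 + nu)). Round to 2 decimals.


G = 3743 / (2*(1+0.39)) = 3743 / 2.78
= 1346.40 MPa

1346.40


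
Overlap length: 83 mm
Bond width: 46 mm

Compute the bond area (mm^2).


Bond area = 83 * 46 = 3818 mm^2

3818


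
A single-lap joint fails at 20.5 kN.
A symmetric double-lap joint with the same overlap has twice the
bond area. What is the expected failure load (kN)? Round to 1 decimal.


Double-lap load = 2 * 20.5 = 41.0 kN

41.0


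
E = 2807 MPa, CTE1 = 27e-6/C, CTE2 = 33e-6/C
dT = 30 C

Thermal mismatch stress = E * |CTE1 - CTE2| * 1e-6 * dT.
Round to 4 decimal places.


= 2807 * 6e-6 * 30
= 0.5053 MPa

0.5053


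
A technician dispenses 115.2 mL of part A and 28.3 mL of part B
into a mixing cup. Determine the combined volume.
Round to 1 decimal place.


Combined volume = 115.2 + 28.3
= 143.5 mL

143.5


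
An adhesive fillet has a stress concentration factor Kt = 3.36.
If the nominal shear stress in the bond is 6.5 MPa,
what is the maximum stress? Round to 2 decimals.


Max stress = 6.5 * 3.36 = 21.84 MPa

21.84


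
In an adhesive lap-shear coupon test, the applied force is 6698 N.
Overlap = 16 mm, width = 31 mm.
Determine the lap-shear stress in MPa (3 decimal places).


stress = F / (overlap * width)
= 6698 / (16 * 31)
= 13.504 MPa

13.504


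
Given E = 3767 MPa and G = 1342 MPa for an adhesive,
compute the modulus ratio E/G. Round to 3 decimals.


E/G ratio = 3767 / 1342 = 2.807

2.807


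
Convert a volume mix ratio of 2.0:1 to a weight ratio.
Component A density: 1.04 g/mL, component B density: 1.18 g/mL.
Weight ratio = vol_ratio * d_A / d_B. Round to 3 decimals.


= 2.0 * 1.04 / 1.18 = 1.763

1.763


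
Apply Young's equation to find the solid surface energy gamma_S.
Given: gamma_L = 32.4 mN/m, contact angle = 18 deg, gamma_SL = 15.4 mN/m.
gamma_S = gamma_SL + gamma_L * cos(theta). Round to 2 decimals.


theta_rad = 18 * pi/180 = 0.314159
gamma_S = 15.4 + 32.4 * cos(0.314159)
= 46.21 mN/m

46.21


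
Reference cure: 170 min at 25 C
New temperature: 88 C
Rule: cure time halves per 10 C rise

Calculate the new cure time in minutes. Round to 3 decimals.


factor = 2^((88-25)/10) = 78.7932
t_new = 170 / 78.7932 = 2.158 min

2.158


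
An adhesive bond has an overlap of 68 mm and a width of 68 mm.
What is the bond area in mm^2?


Bond area = overlap * width
= 68 * 68
= 4624 mm^2

4624


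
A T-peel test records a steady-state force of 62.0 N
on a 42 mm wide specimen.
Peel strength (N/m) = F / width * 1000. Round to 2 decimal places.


Peel strength = 62.0 / 42 * 1000
= 1476.19 N/m

1476.19


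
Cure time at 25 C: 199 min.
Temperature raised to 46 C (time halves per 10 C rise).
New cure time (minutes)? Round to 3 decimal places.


Acceleration factor = 2^(21/10) = 4.2871
New time = 199 / 4.2871 = 46.418 min

46.418


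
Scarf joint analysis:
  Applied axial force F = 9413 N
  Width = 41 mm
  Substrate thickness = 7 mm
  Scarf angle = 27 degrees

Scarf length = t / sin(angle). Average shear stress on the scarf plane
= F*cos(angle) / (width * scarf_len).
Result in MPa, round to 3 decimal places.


Scarf length = 7 / sin(27 deg) = 15.4188 mm
cos(27 deg) = 0.891007
Shear = 9413 * 0.891007 / (41 * 15.4188)
= 13.267 MPa

13.267


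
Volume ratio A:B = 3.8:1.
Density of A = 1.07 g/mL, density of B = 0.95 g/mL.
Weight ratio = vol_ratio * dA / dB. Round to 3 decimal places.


Wt ratio = 3.8 * 1.07 / 0.95
= 4.280

4.280


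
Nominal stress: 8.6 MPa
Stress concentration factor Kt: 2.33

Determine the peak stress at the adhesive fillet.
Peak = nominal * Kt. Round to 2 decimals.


Peak stress = 8.6 * 2.33
= 20.04 MPa

20.04


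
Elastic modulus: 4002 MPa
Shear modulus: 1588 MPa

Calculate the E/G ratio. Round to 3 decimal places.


E / G = 4002 / 1588 = 2.520

2.520


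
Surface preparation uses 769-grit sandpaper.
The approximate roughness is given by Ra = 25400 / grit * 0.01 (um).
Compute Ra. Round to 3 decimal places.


Ra = 25400 / 769 * 0.01
= 254 / 769
= 0.330 um

0.330


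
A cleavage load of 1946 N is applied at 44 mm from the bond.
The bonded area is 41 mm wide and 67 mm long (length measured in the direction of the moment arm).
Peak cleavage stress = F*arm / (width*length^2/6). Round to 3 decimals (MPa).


Moment = 1946 * 44 = 85624 N*mm
Section modulus = 41 * 4489 / 6 = 184049 / 6 mm^3
Stress = 85624 / (184049 / 6) = 513744 / 184049
= 2.791 MPa

2.791


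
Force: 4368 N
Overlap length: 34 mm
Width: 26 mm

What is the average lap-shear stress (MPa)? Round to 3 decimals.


Average shear stress = F / (overlap * width)
= 4368 / (34 * 26)
= 4.941 MPa

4.941


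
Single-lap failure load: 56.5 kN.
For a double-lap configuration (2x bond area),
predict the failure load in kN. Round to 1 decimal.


Failure load = 56.5 * 2 = 113.0 kN

113.0


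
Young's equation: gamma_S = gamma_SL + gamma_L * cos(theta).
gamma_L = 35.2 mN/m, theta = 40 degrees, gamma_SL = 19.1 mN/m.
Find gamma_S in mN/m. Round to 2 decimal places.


cos(40 deg) = 0.766044
gamma_S = 19.1 + 35.2 * 0.766044
= 46.06 mN/m

46.06


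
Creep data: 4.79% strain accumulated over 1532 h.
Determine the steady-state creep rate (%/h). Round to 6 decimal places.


Rate = 4.79 / 1532 = 0.003127 %/h

0.003127


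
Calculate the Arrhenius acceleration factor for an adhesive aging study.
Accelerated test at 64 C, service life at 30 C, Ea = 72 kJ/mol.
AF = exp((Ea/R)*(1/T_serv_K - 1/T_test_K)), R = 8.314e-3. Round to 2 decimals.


T_test = 337.15 K, T_serv = 303.15 K
Ea/R = 72 / 0.008314 = 8660.09
AF = exp(8660.09 * (1/303.15 - 1/337.15))
= 17.83

17.83


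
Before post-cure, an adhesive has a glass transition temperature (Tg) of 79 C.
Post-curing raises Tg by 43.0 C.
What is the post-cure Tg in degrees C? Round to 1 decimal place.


Tg_post = Tg_base + delta_Tg
= 79 + 43.0
= 122.0 C

122.0


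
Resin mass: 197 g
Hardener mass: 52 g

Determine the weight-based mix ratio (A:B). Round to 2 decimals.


Ratio = 197 / 52 = 3.79

3.79


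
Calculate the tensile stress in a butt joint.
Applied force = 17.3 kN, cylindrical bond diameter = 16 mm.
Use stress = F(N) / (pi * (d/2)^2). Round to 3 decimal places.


A = pi * 8.0^2 = 201.0619 mm^2
sigma = 17300.0 / 201.0619 = 86.043 MPa

86.043


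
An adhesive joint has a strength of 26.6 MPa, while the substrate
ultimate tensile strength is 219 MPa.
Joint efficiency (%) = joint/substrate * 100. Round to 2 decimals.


Efficiency = 26.6 / 219 * 100
= 12.15%

12.15


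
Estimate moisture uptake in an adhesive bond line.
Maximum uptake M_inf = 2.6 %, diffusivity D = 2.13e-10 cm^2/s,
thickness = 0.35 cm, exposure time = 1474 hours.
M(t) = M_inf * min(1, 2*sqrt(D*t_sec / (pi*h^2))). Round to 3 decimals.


Convert time: 1474 h = 5306400 s
ratio = min(1, 2*sqrt(2.13e-10*5306400/(pi*0.35^2)))
= 0.108387
M(t) = 2.6 * 0.108387 = 0.282%

0.282


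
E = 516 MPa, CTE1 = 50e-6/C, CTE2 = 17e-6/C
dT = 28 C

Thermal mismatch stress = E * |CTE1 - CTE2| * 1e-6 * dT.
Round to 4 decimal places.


= 516 * 33e-6 * 28
= 0.4768 MPa

0.4768


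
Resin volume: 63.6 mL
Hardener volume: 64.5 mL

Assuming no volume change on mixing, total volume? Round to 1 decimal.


V_total = 63.6 + 64.5 = 128.1 mL

128.1


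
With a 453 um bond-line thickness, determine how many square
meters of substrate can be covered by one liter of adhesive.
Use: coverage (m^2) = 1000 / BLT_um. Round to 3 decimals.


Coverage = 1000 / 453 = 2.208 m^2

2.208


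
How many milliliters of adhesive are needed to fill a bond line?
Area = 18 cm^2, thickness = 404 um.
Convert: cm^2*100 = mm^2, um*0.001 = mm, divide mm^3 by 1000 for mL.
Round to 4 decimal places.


= (18 * 100) * (404 * 0.001) / 1000
= 0.7272 mL

0.7272


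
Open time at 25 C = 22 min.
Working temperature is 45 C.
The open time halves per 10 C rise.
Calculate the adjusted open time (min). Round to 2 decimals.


factor = 2^((45 - 25) / 10) = 4.0000
ot = 22 / 4.0000 = 5.50 min

5.50


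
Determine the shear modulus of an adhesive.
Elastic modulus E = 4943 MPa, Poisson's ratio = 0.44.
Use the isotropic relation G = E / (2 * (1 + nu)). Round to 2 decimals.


G = 4943 / (2*(1+0.44)) = 4943 / 2.88
= 1716.32 MPa

1716.32


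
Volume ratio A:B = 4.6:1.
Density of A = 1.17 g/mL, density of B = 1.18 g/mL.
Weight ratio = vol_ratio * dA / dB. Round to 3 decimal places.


Wt ratio = 4.6 * 1.17 / 1.18
= 4.561

4.561


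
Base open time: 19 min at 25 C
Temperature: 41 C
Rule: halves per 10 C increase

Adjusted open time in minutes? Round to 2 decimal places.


Acceleration = 2^((41-25)/10) = 3.0314
Open time = 19 / 3.0314 = 6.27 min

6.27


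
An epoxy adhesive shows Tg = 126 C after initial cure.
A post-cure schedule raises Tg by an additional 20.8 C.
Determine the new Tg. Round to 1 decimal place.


New Tg = 126 + 20.8
= 146.8 C

146.8


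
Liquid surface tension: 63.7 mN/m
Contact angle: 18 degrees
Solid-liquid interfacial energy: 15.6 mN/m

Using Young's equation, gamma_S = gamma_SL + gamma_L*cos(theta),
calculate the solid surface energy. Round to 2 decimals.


gamma_S = 15.6 + 63.7 * cos(18)
= 76.18 mN/m

76.18


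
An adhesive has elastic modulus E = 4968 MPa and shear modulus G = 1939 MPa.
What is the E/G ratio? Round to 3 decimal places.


E/G = 4968 / 1939 = 2.562

2.562


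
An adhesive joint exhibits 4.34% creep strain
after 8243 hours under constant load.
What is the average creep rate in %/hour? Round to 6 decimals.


Creep rate = strain / time
= 4.34 / 8243
= 0.000527 %/h

0.000527


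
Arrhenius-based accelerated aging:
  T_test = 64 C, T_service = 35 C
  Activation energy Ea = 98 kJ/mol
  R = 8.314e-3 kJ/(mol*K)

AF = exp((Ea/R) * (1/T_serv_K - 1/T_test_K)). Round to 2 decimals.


T_test_K = 337.15, T_serv_K = 308.15
AF = exp((98/8.314e-3) * (1/308.15 - 1/337.15))
= 26.85

26.85


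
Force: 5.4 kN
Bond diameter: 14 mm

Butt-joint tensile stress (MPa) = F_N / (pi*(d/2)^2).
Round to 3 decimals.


F_N = 5.4 * 1000 = 5400.0 N
A = pi*(7.0)^2 = 153.9380 mm^2
stress = 5400.0 / 153.9380 = 35.079 MPa

35.079


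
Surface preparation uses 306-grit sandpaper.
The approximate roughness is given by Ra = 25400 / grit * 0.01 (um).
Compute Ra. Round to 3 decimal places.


Ra = 25400 / 306 * 0.01
= 254 / 306
= 0.830 um

0.830


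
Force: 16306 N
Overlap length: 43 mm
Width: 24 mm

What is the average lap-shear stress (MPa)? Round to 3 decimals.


Average shear stress = F / (overlap * width)
= 16306 / (43 * 24)
= 15.800 MPa

15.800


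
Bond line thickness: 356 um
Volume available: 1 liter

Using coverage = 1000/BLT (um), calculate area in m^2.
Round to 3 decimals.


1 L = 1e6 mm^3, thickness = 356 um = 0.356 mm
Area = 1e6 / 0.356 mm^2 = (1e6 / 0.356) / 1e6 m^2 = 1000 / 356 m^2
= 2.809 m^2

2.809


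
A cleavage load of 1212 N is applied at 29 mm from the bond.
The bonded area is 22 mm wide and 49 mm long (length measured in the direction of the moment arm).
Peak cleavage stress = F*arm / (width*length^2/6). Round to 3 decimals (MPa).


Moment = 1212 * 29 = 35148 N*mm
Section modulus = 22 * 2401 / 6 = 52822 / 6 mm^3
Stress = 35148 / (52822 / 6) = 210888 / 52822
= 3.992 MPa

3.992


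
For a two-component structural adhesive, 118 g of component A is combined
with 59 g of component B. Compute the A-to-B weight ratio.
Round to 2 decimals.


Weight ratio A:B = 118 / 59
= 2.00

2.00


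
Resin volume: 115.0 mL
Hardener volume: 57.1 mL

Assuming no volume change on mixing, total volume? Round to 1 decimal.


V_total = 115.0 + 57.1 = 172.1 mL

172.1


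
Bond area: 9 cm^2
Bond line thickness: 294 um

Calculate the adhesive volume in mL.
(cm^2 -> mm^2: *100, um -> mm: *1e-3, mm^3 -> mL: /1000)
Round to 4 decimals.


V = 9*100 * 294*1e-3 / 1000
= 0.2646 mL

0.2646


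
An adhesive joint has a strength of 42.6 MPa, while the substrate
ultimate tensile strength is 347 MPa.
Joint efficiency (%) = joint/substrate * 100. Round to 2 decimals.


Efficiency = 42.6 / 347 * 100
= 12.28%

12.28


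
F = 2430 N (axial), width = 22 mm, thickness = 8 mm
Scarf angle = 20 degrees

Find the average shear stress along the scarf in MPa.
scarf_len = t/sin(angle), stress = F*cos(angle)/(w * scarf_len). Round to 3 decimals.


scarf_len = 8/sin(20 deg) = 23.3904
cos(20 deg) = 0.939693
stress = 2430*0.939693/(22*23.3904) = 4.437 MPa

4.437


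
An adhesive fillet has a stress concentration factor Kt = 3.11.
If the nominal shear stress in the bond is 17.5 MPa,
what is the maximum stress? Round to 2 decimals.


Max stress = 17.5 * 3.11 = 54.43 MPa

54.43


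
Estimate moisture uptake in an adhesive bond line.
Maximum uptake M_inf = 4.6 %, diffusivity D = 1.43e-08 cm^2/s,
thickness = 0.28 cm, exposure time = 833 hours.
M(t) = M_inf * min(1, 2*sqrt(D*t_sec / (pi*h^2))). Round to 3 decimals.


Convert time: 833 h = 2998800 s
ratio = min(1, 2*sqrt(1.43e-08*2998800/(pi*0.28^2)))
= 0.834524
M(t) = 4.6 * 0.834524 = 3.839%

3.839


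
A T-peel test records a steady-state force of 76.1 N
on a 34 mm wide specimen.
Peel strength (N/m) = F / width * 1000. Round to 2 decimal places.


Peel strength = 76.1 / 34 * 1000
= 2238.24 N/m

2238.24


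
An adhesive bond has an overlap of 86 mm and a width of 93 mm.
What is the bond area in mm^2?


Bond area = overlap * width
= 86 * 93
= 7998 mm^2

7998


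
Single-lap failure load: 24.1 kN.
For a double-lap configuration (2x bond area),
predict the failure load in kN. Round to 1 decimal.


Failure load = 24.1 * 2 = 48.2 kN

48.2


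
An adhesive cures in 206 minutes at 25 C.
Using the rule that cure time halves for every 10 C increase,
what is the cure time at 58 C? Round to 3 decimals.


Factor = 2^((58 - 25) / 10) = 9.8492
Cure time = 206 / 9.8492
= 20.915 minutes

20.915


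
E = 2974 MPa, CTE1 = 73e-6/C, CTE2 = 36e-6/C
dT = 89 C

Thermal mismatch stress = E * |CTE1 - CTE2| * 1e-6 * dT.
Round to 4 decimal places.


= 2974 * 37e-6 * 89
= 9.7934 MPa

9.7934


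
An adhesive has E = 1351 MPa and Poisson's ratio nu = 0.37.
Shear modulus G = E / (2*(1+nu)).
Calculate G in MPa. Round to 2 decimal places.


G = 1351 / (2*(1+0.37))
= 1351 / 2.74
= 493.07 MPa

493.07


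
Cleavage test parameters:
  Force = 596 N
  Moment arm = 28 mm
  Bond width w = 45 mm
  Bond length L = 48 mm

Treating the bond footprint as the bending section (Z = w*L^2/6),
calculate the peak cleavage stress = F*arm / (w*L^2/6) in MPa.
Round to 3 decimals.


M = 596 * 28 = 16688 N*mm
Z = 45 * 48^2 / 6 = 103680 / 6 mm^3
sigma = M / Z = 6 * 16688 / 103680 = 100128 / 103680
= 0.966 MPa

0.966


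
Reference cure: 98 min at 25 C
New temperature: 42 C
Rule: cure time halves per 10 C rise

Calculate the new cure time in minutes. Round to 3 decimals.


factor = 2^((42-25)/10) = 3.2490
t_new = 98 / 3.2490 = 30.163 min

30.163


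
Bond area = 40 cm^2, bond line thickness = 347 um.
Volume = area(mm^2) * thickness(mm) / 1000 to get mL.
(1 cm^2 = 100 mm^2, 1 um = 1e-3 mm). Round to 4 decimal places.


area_mm2 = 40 * 100 = 4000
blt_mm = 347 * 1e-3 = 0.347
vol_mm3 = 4000 * 0.347 = 1388.0
vol_mL = 1388.0 / 1000 = 1.3880 mL

1.3880


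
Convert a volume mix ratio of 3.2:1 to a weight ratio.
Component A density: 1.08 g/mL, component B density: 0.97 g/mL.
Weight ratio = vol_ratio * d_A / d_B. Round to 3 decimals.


= 3.2 * 1.08 / 0.97 = 3.563

3.563


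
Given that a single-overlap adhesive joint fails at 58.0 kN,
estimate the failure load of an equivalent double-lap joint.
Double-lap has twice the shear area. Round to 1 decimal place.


Double-lap factor = 2
Expected load = 58.0 * 2 = 116.0 kN

116.0


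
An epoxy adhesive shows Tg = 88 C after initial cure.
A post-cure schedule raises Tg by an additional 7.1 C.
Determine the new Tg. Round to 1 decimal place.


New Tg = 88 + 7.1
= 95.1 C

95.1


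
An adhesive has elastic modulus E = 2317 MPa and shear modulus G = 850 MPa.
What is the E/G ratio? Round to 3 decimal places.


E/G = 2317 / 850 = 2.726

2.726


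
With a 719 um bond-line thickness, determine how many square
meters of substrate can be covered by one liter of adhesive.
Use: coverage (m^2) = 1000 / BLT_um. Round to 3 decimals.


Coverage = 1000 / 719 = 1.391 m^2

1.391


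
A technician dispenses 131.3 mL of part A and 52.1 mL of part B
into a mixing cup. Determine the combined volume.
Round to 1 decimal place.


Combined volume = 131.3 + 52.1
= 183.4 mL

183.4


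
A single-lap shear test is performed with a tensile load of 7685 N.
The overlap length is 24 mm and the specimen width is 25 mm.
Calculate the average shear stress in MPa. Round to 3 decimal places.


Shear stress = F / (overlap * width)
= 7685 / (24 * 25)
= 7685 / 600
= 12.808 MPa

12.808


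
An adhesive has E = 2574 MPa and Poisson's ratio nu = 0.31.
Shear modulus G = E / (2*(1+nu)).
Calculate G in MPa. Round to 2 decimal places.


G = 2574 / (2*(1+0.31))
= 2574 / 2.62
= 982.44 MPa

982.44


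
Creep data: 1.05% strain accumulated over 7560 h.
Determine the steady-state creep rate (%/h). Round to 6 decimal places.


Rate = 1.05 / 7560 = 0.000139 %/h

0.000139


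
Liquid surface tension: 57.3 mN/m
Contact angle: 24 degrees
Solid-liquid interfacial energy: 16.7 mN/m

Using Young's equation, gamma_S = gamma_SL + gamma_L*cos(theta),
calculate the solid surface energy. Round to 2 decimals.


gamma_S = 16.7 + 57.3 * cos(24)
= 69.05 mN/m

69.05


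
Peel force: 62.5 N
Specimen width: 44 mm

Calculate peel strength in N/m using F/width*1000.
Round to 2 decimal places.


Peel strength = 62.5 / 44 * 1000 = 1420.45 N/m

1420.45


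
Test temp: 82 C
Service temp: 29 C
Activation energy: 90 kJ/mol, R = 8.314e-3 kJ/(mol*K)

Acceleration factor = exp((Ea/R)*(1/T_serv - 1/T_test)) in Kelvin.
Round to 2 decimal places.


AF = exp((90/0.008314)*(1/302.15 - 1/355.15))
= 209.88

209.88


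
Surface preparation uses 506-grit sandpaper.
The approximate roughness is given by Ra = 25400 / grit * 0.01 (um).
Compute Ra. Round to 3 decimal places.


Ra = 25400 / 506 * 0.01
= 254 / 506
= 0.502 um

0.502


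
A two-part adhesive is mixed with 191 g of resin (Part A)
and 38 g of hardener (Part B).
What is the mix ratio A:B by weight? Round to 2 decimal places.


Mix ratio = mass_A / mass_B
= 191 / 38
= 5.03

5.03


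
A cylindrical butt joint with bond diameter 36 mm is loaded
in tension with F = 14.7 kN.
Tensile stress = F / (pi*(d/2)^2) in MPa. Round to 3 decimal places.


Area = pi * (36/2)^2 = 1017.8760 mm^2
Stress = 14.7*1000 / 1017.8760
= 14.442 MPa

14.442


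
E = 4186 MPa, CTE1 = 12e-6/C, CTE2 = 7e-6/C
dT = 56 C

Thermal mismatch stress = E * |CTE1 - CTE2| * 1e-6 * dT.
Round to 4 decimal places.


= 4186 * 5e-6 * 56
= 1.1721 MPa

1.1721


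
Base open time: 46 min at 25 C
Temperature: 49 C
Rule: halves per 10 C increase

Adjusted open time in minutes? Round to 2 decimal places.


Acceleration = 2^((49-25)/10) = 5.2780
Open time = 46 / 5.2780 = 8.72 min

8.72


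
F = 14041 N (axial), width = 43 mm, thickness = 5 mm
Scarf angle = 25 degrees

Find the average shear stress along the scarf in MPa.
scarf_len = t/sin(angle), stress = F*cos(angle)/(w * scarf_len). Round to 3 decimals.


scarf_len = 5/sin(25 deg) = 11.8310
cos(25 deg) = 0.906308
stress = 14041*0.906308/(43*11.8310) = 25.014 MPa

25.014


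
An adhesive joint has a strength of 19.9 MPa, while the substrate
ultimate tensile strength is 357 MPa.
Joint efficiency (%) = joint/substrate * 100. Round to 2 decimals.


Efficiency = 19.9 / 357 * 100
= 5.57%

5.57


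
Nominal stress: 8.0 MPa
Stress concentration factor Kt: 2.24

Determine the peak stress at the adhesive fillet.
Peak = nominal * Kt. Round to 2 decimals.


Peak stress = 8.0 * 2.24
= 17.92 MPa

17.92


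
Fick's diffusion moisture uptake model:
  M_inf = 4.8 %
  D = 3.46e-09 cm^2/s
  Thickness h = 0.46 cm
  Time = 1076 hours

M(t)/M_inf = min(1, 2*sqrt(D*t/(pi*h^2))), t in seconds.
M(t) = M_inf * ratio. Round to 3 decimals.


t_sec = 1076 * 3600 = 3873600
ratio = 2*sqrt(3.46e-09*3873600/(pi*0.46^2))
= min(1, 0.283983)
= 0.283983
M(t) = 4.8 * 0.283983 = 1.363 %

1.363


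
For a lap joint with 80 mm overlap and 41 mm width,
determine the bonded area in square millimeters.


Area = 80 * 41 = 3280 mm^2

3280


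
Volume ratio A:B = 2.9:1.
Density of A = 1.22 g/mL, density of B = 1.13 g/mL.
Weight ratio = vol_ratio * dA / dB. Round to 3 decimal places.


Wt ratio = 2.9 * 1.22 / 1.13
= 3.131

3.131


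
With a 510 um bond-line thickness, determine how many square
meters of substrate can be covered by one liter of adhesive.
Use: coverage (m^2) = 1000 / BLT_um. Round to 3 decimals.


Coverage = 1000 / 510 = 1.961 m^2

1.961


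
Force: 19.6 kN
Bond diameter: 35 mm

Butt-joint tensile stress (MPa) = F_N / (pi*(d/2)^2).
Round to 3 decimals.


F_N = 19.6 * 1000 = 19600.0 N
A = pi*(17.5)^2 = 962.1128 mm^2
stress = 19600.0 / 962.1128 = 20.372 MPa

20.372


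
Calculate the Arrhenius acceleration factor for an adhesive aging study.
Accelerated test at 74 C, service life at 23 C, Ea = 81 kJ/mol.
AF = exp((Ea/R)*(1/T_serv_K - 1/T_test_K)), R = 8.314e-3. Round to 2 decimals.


T_test = 347.15 K, T_serv = 296.15 K
Ea/R = 81 / 0.008314 = 9742.60
AF = exp(9742.60 * (1/296.15 - 1/347.15))
= 125.59

125.59


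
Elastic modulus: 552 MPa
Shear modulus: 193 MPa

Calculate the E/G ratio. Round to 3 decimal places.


E / G = 552 / 193 = 2.860

2.860


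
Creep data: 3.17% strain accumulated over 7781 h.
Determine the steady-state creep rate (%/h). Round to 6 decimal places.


Rate = 3.17 / 7781 = 0.000407 %/h

0.000407


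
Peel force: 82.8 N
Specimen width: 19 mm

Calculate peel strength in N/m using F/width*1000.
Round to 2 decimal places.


Peel strength = 82.8 / 19 * 1000 = 4357.89 N/m

4357.89


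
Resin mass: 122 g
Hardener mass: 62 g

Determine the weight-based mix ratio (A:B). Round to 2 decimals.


Ratio = 122 / 62 = 1.97

1.97


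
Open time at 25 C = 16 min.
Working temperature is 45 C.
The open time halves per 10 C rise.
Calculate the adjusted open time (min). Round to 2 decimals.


factor = 2^((45 - 25) / 10) = 4.0000
ot = 16 / 4.0000 = 4.00 min

4.00


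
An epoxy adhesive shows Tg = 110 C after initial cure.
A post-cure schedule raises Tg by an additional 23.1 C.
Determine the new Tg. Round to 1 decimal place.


New Tg = 110 + 23.1
= 133.1 C

133.1


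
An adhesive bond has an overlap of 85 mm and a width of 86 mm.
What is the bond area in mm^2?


Bond area = overlap * width
= 85 * 86
= 7310 mm^2

7310


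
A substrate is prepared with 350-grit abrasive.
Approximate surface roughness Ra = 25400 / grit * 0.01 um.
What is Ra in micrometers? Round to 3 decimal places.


Ra = 25400 / 350 * 0.01 = 0.726 um

0.726


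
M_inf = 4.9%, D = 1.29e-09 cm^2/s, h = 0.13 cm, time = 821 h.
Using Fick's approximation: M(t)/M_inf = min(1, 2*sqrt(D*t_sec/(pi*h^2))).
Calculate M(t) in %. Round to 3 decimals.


t = 2955600 s
ratio = min(1, 2*sqrt(1.29e-09*2955600/(pi*0.0169)))
= 0.535956
M(t) = 4.9 * 0.535956 = 2.626%

2.626


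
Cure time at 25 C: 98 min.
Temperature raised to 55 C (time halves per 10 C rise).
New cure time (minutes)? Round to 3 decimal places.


Acceleration factor = 2^(30/10) = 8.0000
New time = 98 / 8.0000 = 12.250 min

12.250


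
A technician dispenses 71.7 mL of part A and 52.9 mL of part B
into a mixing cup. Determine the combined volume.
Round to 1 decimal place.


Combined volume = 71.7 + 52.9
= 124.6 mL

124.6


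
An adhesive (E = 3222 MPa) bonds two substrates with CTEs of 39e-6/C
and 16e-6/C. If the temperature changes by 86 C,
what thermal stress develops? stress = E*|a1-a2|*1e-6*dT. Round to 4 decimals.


Stress = 3222 * |39 - 16| * 1e-6 * 86
= 6.3731 MPa

6.3731


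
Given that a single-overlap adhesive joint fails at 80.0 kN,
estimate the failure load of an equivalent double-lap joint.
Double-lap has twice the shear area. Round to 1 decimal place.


Double-lap factor = 2
Expected load = 80.0 * 2 = 160.0 kN

160.0


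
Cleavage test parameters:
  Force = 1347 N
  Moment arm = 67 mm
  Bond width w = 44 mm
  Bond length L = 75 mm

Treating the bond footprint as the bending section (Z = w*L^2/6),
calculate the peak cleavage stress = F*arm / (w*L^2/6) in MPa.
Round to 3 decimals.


M = 1347 * 67 = 90249 N*mm
Z = 44 * 75^2 / 6 = 247500 / 6 mm^3
sigma = M / Z = 6 * 90249 / 247500 = 541494 / 247500
= 2.188 MPa

2.188
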